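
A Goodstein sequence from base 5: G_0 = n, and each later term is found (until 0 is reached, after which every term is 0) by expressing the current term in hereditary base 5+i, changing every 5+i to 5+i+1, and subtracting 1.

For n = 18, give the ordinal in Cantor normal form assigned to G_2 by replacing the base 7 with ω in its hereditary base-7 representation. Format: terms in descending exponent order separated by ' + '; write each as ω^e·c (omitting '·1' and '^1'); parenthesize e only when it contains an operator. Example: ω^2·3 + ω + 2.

ω·3 + 1

G_0 = 18. HB_5(18) = 3·5 + 3. Bump = 21. G_1 = 20.
G_1 = 20. HB_6(20) = 3·6 + 2. Bump = 23. G_2 = 22.
G_2 = 22. HB_7(22) = 3·7 + 1. Bump = 25. G_3 = 24.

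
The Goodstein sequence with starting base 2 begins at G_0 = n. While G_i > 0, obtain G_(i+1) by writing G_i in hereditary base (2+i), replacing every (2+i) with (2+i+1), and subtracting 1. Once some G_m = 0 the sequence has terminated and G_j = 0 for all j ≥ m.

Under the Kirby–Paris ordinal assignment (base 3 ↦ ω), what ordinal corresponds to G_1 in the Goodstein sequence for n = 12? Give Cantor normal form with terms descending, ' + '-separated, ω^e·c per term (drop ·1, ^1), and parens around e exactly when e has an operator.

ω^(ω + 1) + ω^2·2 + ω·2 + 2

G_0 = 12. HB_2(12) = 2^(2 + 1) + 2^2. Bump = 108. G_1 = 107.
G_1 = 107. HB_3(107) = 3^(3 + 1) + 2·3^2 + 2·3 + 2. Bump = 1066. G_2 = 1065.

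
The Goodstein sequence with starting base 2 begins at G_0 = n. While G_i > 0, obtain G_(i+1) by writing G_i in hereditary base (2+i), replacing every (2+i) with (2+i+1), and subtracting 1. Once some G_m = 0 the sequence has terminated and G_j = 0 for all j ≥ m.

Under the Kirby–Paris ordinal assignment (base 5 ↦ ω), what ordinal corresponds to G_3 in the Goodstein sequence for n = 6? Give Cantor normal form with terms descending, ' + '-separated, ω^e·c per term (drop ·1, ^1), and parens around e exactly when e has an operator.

6 —HB2→ 2^2 + 2 —bump→ 3^3 + 3 = 30 —(−1)→ 29
29 —HB3→ 3^3 + 2 —bump→ 4^4 + 2 = 258 —(−1)→ 257
257 —HB4→ 4^4 + 1 —bump→ 5^5 + 1 = 3126 —(−1)→ 3125
3125 —HB5→ 5^5 —bump→ 6^6 = 46656 —(−1)→ 46655

ω^ω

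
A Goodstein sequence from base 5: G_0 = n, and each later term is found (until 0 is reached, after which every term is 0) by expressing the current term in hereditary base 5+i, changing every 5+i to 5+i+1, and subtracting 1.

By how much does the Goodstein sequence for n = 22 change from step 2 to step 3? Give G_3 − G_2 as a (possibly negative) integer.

3

G_0=22  [base 5] 4·5 + 2  →[5↦6]→  4·6 + 2 = 26  −1 ⇒ G_1=25
G_1=25  [base 6] 4·6 + 1  →[6↦7]→  4·7 + 1 = 29  −1 ⇒ G_2=28
G_2=28  [base 7] 4·7  →[7↦8]→  4·8 = 32  −1 ⇒ G_3=31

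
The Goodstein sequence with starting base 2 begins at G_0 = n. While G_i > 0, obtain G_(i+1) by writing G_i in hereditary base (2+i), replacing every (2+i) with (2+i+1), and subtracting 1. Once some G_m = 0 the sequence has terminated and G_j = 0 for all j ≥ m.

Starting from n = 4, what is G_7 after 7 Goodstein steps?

173

[0] 4 ≡ 2^2 (base 2). Lift 3: 27. −1: 26.
[1] 26 ≡ 2·3^2 + 2·3 + 2 (base 3). Lift 4: 42. −1: 41.
[2] 41 ≡ 2·4^2 + 2·4 + 1 (base 4). Lift 5: 61. −1: 60.
[3] 60 ≡ 2·5^2 + 2·5 (base 5). Lift 6: 84. −1: 83.
[4] 83 ≡ 2·6^2 + 6 + 5 (base 6). Lift 7: 110. −1: 109.
[5] 109 ≡ 2·7^2 + 7 + 4 (base 7). Lift 8: 140. −1: 139.
[6] 139 ≡ 2·8^2 + 8 + 3 (base 8). Lift 9: 174. −1: 173.
[7] 173 ≡ 2·9^2 + 9 + 2 (base 9). Lift 10: 212. −1: 211.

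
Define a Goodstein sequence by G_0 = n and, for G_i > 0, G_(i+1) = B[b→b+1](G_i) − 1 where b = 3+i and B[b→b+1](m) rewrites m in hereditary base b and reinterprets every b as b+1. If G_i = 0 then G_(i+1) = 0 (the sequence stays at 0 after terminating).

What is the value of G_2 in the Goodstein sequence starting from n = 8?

G_0 = 8. HB_3(8) = 2·3 + 2. Bump = 10. G_1 = 9.
G_1 = 9. HB_4(9) = 2·4 + 1. Bump = 11. G_2 = 10.
G_2 = 10. HB_5(10) = 2·5. Bump = 12. G_3 = 11.

10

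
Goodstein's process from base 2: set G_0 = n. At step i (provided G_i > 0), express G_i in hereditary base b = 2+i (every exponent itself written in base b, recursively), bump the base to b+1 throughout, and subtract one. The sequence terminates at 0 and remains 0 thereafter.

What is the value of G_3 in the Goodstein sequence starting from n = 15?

18752

[0] 15 ≡ 2^(2 + 1) + 2^2 + 2 + 1 (base 2). Lift 3: 112. −1: 111.
[1] 111 ≡ 3^(3 + 1) + 3^3 + 3 (base 3). Lift 4: 1284. −1: 1283.
[2] 1283 ≡ 4^(4 + 1) + 4^4 + 3 (base 4). Lift 5: 18753. −1: 18752.
[3] 18752 ≡ 5^(5 + 1) + 5^5 + 2 (base 5). Lift 6: 326594. −1: 326593.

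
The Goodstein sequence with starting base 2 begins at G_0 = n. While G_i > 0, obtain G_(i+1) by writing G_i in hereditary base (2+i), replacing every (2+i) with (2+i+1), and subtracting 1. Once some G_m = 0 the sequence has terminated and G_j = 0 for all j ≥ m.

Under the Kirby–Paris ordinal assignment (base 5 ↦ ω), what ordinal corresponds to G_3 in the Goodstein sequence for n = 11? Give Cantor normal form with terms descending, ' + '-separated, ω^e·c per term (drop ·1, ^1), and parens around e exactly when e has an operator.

G_0=11  [base 2] 2^(2 + 1) + 2 + 1  →[2↦3]→  3^(3 + 1) + 3 + 1 = 85  −1 ⇒ G_1=84
G_1=84  [base 3] 3^(3 + 1) + 3  →[3↦4]→  4^(4 + 1) + 4 = 1028  −1 ⇒ G_2=1027
G_2=1027  [base 4] 4^(4 + 1) + 3  →[4↦5]→  5^(5 + 1) + 3 = 15628  −1 ⇒ G_3=15627

ω^(ω + 1) + 2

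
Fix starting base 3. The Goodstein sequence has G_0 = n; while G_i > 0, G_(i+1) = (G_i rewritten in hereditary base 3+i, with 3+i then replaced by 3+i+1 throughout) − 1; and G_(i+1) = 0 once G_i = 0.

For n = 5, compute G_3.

G_0=5  [base 3] 3 + 2  →[3↦4]→  4 + 2 = 6  −1 ⇒ G_1=5
G_1=5  [base 4] 4 + 1  →[4↦5]→  5 + 1 = 6  −1 ⇒ G_2=5
G_2=5  [base 5] 5  →[5↦6]→  6 = 6  −1 ⇒ G_3=5
G_3=5  [base 6] 5  →[6↦7]→  5 = 5  −1 ⇒ G_4=4

5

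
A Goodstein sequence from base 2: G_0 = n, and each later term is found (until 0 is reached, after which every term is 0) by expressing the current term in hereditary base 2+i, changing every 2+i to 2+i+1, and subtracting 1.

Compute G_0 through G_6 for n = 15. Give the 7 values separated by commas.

15, 111, 1283, 18752, 326593, 6588344, 150994943

i=0: 15 = 2^(2 + 1) + 2^2 + 2 + 1 (b=2); 2→3: 3^(3 + 1) + 3^3 + 3 + 1 = 112; 112−1 = 111
i=1: 111 = 3^(3 + 1) + 3^3 + 3 (b=3); 3→4: 4^(4 + 1) + 4^4 + 4 = 1284; 1284−1 = 1283
i=2: 1283 = 4^(4 + 1) + 4^4 + 3 (b=4); 4→5: 5^(5 + 1) + 5^5 + 3 = 18753; 18753−1 = 18752
i=3: 18752 = 5^(5 + 1) + 5^5 + 2 (b=5); 5→6: 6^(6 + 1) + 6^6 + 2 = 326594; 326594−1 = 326593
i=4: 326593 = 6^(6 + 1) + 6^6 + 1 (b=6); 6→7: 7^(7 + 1) + 7^7 + 1 = 6588345; 6588345−1 = 6588344
i=5: 6588344 = 7^(7 + 1) + 7^7 (b=7); 7→8: 8^(8 + 1) + 8^8 = 150994944; 150994944−1 = 150994943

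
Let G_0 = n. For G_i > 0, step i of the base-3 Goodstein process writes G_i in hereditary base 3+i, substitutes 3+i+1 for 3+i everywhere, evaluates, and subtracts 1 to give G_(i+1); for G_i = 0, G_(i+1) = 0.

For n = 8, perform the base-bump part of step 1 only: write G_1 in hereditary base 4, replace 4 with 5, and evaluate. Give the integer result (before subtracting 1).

step 0: 8 = 2·3 + 2; sub 4 for 3: 2·4 + 2; = 10; G_1 = 10−1 = 9
step 1: 9 = 2·4 + 1; sub 5 for 4: 2·5 + 1; = 11; G_2 = 11−1 = 10

11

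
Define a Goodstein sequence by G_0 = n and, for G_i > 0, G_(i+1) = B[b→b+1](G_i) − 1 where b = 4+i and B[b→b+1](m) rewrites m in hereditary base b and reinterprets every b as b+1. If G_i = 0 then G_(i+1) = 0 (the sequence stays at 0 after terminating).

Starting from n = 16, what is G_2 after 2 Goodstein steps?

G_0=16  [base 4] 4^2  →[4↦5]→  5^2 = 25  −1 ⇒ G_1=24
G_1=24  [base 5] 4·5 + 4  →[5↦6]→  4·6 + 4 = 28  −1 ⇒ G_2=27
G_2=27  [base 6] 4·6 + 3  →[6↦7]→  4·7 + 3 = 31  −1 ⇒ G_3=30

27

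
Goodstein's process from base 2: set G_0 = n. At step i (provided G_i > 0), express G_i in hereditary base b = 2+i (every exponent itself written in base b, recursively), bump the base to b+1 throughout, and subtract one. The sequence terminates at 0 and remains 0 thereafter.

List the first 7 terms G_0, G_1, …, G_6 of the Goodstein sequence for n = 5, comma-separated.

5, 27, 255, 467, 775, 1197, 1751

(0) 5|_2 = 2^2 + 1 ↦ 3^3 + 1|_3 = 28 ⇒ 27
(1) 27|_3 = 3^3 ↦ 4^4|_4 = 256 ⇒ 255
(2) 255|_4 = 3·4^3 + 3·4^2 + 3·4 + 3 ↦ 3·5^3 + 3·5^2 + 3·5 + 3|_5 = 468 ⇒ 467
(3) 467|_5 = 3·5^3 + 3·5^2 + 3·5 + 2 ↦ 3·6^3 + 3·6^2 + 3·6 + 2|_6 = 776 ⇒ 775
(4) 775|_6 = 3·6^3 + 3·6^2 + 3·6 + 1 ↦ 3·7^3 + 3·7^2 + 3·7 + 1|_7 = 1198 ⇒ 1197
(5) 1197|_7 = 3·7^3 + 3·7^2 + 3·7 ↦ 3·8^3 + 3·8^2 + 3·8|_8 = 1752 ⇒ 1751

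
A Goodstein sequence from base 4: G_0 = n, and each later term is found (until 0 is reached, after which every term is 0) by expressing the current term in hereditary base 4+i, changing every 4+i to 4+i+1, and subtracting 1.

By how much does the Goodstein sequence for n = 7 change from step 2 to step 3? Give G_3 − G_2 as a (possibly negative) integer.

0

7 —HB4→ 4 + 3 —bump→ 5 + 3 = 8 —(−1)→ 7
7 —HB5→ 5 + 2 —bump→ 6 + 2 = 8 —(−1)→ 7
7 —HB6→ 6 + 1 —bump→ 7 + 1 = 8 —(−1)→ 7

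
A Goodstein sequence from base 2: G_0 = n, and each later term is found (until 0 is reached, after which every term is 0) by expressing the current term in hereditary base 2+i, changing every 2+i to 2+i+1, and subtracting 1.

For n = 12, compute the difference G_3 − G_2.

14620

i=0: 12 = 2^(2 + 1) + 2^2 (b=2); 2→3: 3^(3 + 1) + 3^3 = 108; 108−1 = 107
i=1: 107 = 3^(3 + 1) + 2·3^2 + 2·3 + 2 (b=3); 3→4: 4^(4 + 1) + 2·4^2 + 2·4 + 2 = 1066; 1066−1 = 1065
i=2: 1065 = 4^(4 + 1) + 2·4^2 + 2·4 + 1 (b=4); 4→5: 5^(5 + 1) + 2·5^2 + 2·5 + 1 = 15686; 15686−1 = 15685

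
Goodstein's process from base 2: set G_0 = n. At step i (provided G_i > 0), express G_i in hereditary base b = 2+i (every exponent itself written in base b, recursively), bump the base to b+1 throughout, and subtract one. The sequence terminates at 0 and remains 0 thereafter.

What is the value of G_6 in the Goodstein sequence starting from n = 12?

134217867

12 —HB2→ 2^(2 + 1) + 2^2 —bump→ 3^(3 + 1) + 3^3 = 108 —(−1)→ 107
107 —HB3→ 3^(3 + 1) + 2·3^2 + 2·3 + 2 —bump→ 4^(4 + 1) + 2·4^2 + 2·4 + 2 = 1066 —(−1)→ 1065
1065 —HB4→ 4^(4 + 1) + 2·4^2 + 2·4 + 1 —bump→ 5^(5 + 1) + 2·5^2 + 2·5 + 1 = 15686 —(−1)→ 15685
15685 —HB5→ 5^(5 + 1) + 2·5^2 + 2·5 —bump→ 6^(6 + 1) + 2·6^2 + 2·6 = 280020 —(−1)→ 280019
280019 —HB6→ 6^(6 + 1) + 2·6^2 + 6 + 5 —bump→ 7^(7 + 1) + 2·7^2 + 7 + 5 = 5764911 —(−1)→ 5764910
5764910 —HB7→ 7^(7 + 1) + 2·7^2 + 7 + 4 —bump→ 8^(8 + 1) + 2·8^2 + 8 + 4 = 134217868 —(−1)→ 134217867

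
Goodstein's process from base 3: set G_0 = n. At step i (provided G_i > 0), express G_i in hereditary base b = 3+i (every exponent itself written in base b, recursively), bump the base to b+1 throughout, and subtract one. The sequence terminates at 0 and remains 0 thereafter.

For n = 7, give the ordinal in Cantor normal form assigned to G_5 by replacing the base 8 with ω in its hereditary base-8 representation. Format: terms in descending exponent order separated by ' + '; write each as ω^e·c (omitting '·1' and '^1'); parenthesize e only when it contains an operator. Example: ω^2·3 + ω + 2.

G_0=7  [base 3] 2·3 + 1  →[3↦4]→  2·4 + 1 = 9  −1 ⇒ G_1=8
G_1=8  [base 4] 2·4  →[4↦5]→  2·5 = 10  −1 ⇒ G_2=9
G_2=9  [base 5] 5 + 4  →[5↦6]→  6 + 4 = 10  −1 ⇒ G_3=9
G_3=9  [base 6] 6 + 3  →[6↦7]→  7 + 3 = 10  −1 ⇒ G_4=9
G_4=9  [base 7] 7 + 2  →[7↦8]→  8 + 2 = 10  −1 ⇒ G_5=9
G_5=9  [base 8] 8 + 1  →[8↦9]→  9 + 1 = 10  −1 ⇒ G_6=9

ω + 1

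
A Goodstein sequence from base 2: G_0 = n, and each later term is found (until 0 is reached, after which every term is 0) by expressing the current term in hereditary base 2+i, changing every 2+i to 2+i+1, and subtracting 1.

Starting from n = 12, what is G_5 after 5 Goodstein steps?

5764910

[0] 12 ≡ 2^(2 + 1) + 2^2 (base 2). Lift 3: 108. −1: 107.
[1] 107 ≡ 3^(3 + 1) + 2·3^2 + 2·3 + 2 (base 3). Lift 4: 1066. −1: 1065.
[2] 1065 ≡ 4^(4 + 1) + 2·4^2 + 2·4 + 1 (base 4). Lift 5: 15686. −1: 15685.
[3] 15685 ≡ 5^(5 + 1) + 2·5^2 + 2·5 (base 5). Lift 6: 280020. −1: 280019.
[4] 280019 ≡ 6^(6 + 1) + 2·6^2 + 6 + 5 (base 6). Lift 7: 5764911. −1: 5764910.
[5] 5764910 ≡ 7^(7 + 1) + 2·7^2 + 7 + 4 (base 7). Lift 8: 134217868. −1: 134217867.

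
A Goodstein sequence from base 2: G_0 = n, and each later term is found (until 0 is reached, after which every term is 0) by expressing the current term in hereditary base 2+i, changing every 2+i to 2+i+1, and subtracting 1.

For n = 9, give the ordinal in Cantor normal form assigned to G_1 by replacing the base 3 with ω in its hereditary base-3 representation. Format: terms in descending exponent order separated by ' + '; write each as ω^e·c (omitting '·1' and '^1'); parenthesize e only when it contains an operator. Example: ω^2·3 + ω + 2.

i=0: 9 = 2^(2 + 1) + 1 (b=2); 2→3: 3^(3 + 1) + 1 = 82; 82−1 = 81
i=1: 81 = 3^(3 + 1) (b=3); 3→4: 4^(4 + 1) = 1024; 1024−1 = 1023

ω^(ω + 1)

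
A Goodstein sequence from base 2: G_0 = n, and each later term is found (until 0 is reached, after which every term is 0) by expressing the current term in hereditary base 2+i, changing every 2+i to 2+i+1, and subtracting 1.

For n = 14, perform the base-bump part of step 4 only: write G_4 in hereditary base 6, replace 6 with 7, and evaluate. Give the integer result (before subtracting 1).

5862841

step 0: 14 = 2^(2 + 1) + 2^2 + 2; sub 3 for 2: 3^(3 + 1) + 3^3 + 3; = 111; G_1 = 111−1 = 110
step 1: 110 = 3^(3 + 1) + 3^3 + 2; sub 4 for 3: 4^(4 + 1) + 4^4 + 2; = 1282; G_2 = 1282−1 = 1281
step 2: 1281 = 4^(4 + 1) + 4^4 + 1; sub 5 for 4: 5^(5 + 1) + 5^5 + 1; = 18751; G_3 = 18751−1 = 18750
step 3: 18750 = 5^(5 + 1) + 5^5; sub 6 for 5: 6^(6 + 1) + 6^6; = 326592; G_4 = 326592−1 = 326591
step 4: 326591 = 6^(6 + 1) + 5·6^5 + 5·6^4 + 5·6^3 + 5·6^2 + 5·6 + 5; sub 7 for 6: 7^(7 + 1) + 5·7^5 + 5·7^4 + 5·7^3 + 5·7^2 + 5·7 + 5; = 5862841; G_5 = 5862841−1 = 5862840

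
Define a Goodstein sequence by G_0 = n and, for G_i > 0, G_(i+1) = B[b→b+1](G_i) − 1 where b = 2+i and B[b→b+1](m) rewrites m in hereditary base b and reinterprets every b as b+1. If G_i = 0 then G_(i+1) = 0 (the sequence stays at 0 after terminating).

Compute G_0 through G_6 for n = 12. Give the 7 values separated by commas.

12, 107, 1065, 15685, 280019, 5764910, 134217867

G_0 = 12. HB_2(12) = 2^(2 + 1) + 2^2. Bump = 108. G_1 = 107.
G_1 = 107. HB_3(107) = 3^(3 + 1) + 2·3^2 + 2·3 + 2. Bump = 1066. G_2 = 1065.
G_2 = 1065. HB_4(1065) = 4^(4 + 1) + 2·4^2 + 2·4 + 1. Bump = 15686. G_3 = 15685.
G_3 = 15685. HB_5(15685) = 5^(5 + 1) + 2·5^2 + 2·5. Bump = 280020. G_4 = 280019.
G_4 = 280019. HB_6(280019) = 6^(6 + 1) + 2·6^2 + 6 + 5. Bump = 5764911. G_5 = 5764910.
G_5 = 5764910. HB_7(5764910) = 7^(7 + 1) + 2·7^2 + 7 + 4. Bump = 134217868. G_6 = 134217867.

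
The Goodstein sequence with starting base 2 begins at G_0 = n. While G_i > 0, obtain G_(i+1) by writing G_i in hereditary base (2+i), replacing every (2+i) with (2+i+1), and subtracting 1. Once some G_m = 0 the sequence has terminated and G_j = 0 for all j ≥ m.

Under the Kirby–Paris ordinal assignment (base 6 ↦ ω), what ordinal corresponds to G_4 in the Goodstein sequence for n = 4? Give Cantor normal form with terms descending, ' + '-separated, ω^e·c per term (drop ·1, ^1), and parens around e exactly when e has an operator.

ω^2·2 + ω + 5

[0] 4 ≡ 2^2 (base 2). Lift 3: 27. −1: 26.
[1] 26 ≡ 2·3^2 + 2·3 + 2 (base 3). Lift 4: 42. −1: 41.
[2] 41 ≡ 2·4^2 + 2·4 + 1 (base 4). Lift 5: 61. −1: 60.
[3] 60 ≡ 2·5^2 + 2·5 (base 5). Lift 6: 84. −1: 83.
[4] 83 ≡ 2·6^2 + 6 + 5 (base 6). Lift 7: 110. −1: 109.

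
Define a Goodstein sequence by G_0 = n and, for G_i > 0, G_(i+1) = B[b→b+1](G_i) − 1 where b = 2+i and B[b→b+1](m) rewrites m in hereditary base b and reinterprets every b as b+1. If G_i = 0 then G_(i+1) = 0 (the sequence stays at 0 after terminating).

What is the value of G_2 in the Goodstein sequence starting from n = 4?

41

G_0 = 4. HB_2(4) = 2^2. Bump = 27. G_1 = 26.
G_1 = 26. HB_3(26) = 2·3^2 + 2·3 + 2. Bump = 42. G_2 = 41.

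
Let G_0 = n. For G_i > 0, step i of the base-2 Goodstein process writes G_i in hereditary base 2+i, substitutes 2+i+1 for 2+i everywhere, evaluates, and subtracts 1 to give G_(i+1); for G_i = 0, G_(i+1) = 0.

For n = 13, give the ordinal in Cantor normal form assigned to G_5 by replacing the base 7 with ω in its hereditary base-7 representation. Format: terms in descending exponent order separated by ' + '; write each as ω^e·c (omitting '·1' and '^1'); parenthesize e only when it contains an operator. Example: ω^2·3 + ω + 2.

ω^(ω + 1) + ω^3·3 + ω^2·3 + ω·3

G_0 = 13. HB_2(13) = 2^(2 + 1) + 2^2 + 1. Bump = 109. G_1 = 108.
G_1 = 108. HB_3(108) = 3^(3 + 1) + 3^3. Bump = 1280. G_2 = 1279.
G_2 = 1279. HB_4(1279) = 4^(4 + 1) + 3·4^3 + 3·4^2 + 3·4 + 3. Bump = 16093. G_3 = 16092.
G_3 = 16092. HB_5(16092) = 5^(5 + 1) + 3·5^3 + 3·5^2 + 3·5 + 2. Bump = 280712. G_4 = 280711.
G_4 = 280711. HB_6(280711) = 6^(6 + 1) + 3·6^3 + 3·6^2 + 3·6 + 1. Bump = 5765999. G_5 = 5765998.
G_5 = 5765998. HB_7(5765998) = 7^(7 + 1) + 3·7^3 + 3·7^2 + 3·7. Bump = 134219480. G_6 = 134219479.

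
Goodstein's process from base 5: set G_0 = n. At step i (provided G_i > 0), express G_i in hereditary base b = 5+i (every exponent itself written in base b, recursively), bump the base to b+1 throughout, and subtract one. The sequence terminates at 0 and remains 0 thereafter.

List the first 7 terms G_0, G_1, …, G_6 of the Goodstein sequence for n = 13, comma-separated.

13, 14, 15, 16, 17, 17, 17

(0) 13|_5 = 2·5 + 3 ↦ 2·6 + 3|_6 = 15 ⇒ 14
(1) 14|_6 = 2·6 + 2 ↦ 2·7 + 2|_7 = 16 ⇒ 15
(2) 15|_7 = 2·7 + 1 ↦ 2·8 + 1|_8 = 17 ⇒ 16
(3) 16|_8 = 2·8 ↦ 2·9|_9 = 18 ⇒ 17
(4) 17|_9 = 9 + 8 ↦ 10 + 8|_10 = 18 ⇒ 17
(5) 17|_10 = 10 + 7 ↦ 11 + 7|_11 = 18 ⇒ 17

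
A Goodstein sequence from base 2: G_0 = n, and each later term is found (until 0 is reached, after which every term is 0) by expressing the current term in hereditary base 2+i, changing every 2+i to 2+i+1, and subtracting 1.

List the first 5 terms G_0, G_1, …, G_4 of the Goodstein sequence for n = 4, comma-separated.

(0) 4|_2 = 2^2 ↦ 3^3|_3 = 27 ⇒ 26
(1) 26|_3 = 2·3^2 + 2·3 + 2 ↦ 2·4^2 + 2·4 + 2|_4 = 42 ⇒ 41
(2) 41|_4 = 2·4^2 + 2·4 + 1 ↦ 2·5^2 + 2·5 + 1|_5 = 61 ⇒ 60
(3) 60|_5 = 2·5^2 + 2·5 ↦ 2·6^2 + 2·6|_6 = 84 ⇒ 83

4, 26, 41, 60, 83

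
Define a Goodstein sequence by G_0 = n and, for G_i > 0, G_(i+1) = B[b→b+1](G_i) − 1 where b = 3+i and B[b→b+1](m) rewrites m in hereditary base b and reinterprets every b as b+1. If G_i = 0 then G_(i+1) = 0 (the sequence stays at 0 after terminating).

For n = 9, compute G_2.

17

base 3: 9 = 3^2; at 4: 4^2 = 16; next = 15
base 4: 15 = 3·4 + 3; at 5: 3·5 + 3 = 18; next = 17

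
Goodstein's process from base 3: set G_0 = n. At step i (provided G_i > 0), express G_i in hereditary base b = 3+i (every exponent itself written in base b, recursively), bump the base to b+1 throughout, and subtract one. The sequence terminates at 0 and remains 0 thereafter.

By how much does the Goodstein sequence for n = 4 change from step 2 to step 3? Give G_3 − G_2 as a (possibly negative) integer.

-1

G_0=4  [base 3] 3 + 1  →[3↦4]→  4 + 1 = 5  −1 ⇒ G_1=4
G_1=4  [base 4] 4  →[4↦5]→  5 = 5  −1 ⇒ G_2=4
G_2=4  [base 5] 4  →[5↦6]→  4 = 4  −1 ⇒ G_3=3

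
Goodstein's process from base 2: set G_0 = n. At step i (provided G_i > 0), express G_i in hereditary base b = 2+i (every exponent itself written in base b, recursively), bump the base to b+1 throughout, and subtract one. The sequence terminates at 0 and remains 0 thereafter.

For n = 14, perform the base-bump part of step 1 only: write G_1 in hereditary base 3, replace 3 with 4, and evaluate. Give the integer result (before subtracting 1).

1282

i=0: 14 = 2^(2 + 1) + 2^2 + 2 (b=2); 2→3: 3^(3 + 1) + 3^3 + 3 = 111; 111−1 = 110
i=1: 110 = 3^(3 + 1) + 3^3 + 2 (b=3); 3→4: 4^(4 + 1) + 4^4 + 2 = 1282; 1282−1 = 1281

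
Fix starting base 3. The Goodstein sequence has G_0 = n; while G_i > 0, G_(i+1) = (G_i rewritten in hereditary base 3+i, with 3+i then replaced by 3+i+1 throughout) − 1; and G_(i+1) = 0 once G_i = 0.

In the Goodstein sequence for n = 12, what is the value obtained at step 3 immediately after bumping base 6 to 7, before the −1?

(0) 12|_3 = 3^2 + 3 ↦ 4^2 + 4|_4 = 20 ⇒ 19
(1) 19|_4 = 4^2 + 3 ↦ 5^2 + 3|_5 = 28 ⇒ 27
(2) 27|_5 = 5^2 + 2 ↦ 6^2 + 2|_6 = 38 ⇒ 37
(3) 37|_6 = 6^2 + 1 ↦ 7^2 + 1|_7 = 50 ⇒ 49

50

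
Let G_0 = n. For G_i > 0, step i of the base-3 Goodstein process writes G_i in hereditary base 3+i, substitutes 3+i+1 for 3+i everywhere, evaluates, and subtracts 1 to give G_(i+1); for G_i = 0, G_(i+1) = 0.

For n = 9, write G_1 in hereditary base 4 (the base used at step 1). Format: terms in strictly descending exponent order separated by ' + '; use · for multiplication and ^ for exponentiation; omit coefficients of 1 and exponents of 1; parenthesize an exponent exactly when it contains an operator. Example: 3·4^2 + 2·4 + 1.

base 3: 9 = 3^2; at 4: 4^2 = 16; next = 15
base 4: 15 = 3·4 + 3; at 5: 3·5 + 3 = 18; next = 17

3·4 + 3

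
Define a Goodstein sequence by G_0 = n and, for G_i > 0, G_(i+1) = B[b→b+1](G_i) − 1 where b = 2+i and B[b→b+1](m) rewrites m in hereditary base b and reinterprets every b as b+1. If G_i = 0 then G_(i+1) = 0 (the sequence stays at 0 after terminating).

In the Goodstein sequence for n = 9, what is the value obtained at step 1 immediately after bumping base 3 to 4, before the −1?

1024

(0) 9|_2 = 2^(2 + 1) + 1 ↦ 3^(3 + 1) + 1|_3 = 82 ⇒ 81
(1) 81|_3 = 3^(3 + 1) ↦ 4^(4 + 1)|_4 = 1024 ⇒ 1023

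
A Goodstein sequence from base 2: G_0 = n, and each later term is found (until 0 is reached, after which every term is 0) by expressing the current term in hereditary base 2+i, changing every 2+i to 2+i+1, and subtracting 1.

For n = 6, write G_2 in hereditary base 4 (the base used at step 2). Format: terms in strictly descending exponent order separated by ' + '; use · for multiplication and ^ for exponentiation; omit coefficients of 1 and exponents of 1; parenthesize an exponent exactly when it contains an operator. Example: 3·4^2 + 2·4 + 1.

4^4 + 1

G_0=6  [base 2] 2^2 + 2  →[2↦3]→  3^3 + 3 = 30  −1 ⇒ G_1=29
G_1=29  [base 3] 3^3 + 2  →[3↦4]→  4^4 + 2 = 258  −1 ⇒ G_2=257
G_2=257  [base 4] 4^4 + 1  →[4↦5]→  5^5 + 1 = 3126  −1 ⇒ G_3=3125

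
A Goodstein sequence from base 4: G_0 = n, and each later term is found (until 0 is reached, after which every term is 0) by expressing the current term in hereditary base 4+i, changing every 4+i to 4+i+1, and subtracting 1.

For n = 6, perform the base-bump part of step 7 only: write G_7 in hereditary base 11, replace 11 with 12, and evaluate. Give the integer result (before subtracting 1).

2

(0) 6|_4 = 4 + 2 ↦ 5 + 2|_5 = 7 ⇒ 6
(1) 6|_5 = 5 + 1 ↦ 6 + 1|_6 = 7 ⇒ 6
(2) 6|_6 = 6 ↦ 7|_7 = 7 ⇒ 6
(3) 6|_7 = 6 ↦ 6|_8 = 6 ⇒ 5
(4) 5|_8 = 5 ↦ 5|_9 = 5 ⇒ 4
(5) 4|_9 = 4 ↦ 4|_10 = 4 ⇒ 3
(6) 3|_10 = 3 ↦ 3|_11 = 3 ⇒ 2
(7) 2|_11 = 2 ↦ 2|_12 = 2 ⇒ 1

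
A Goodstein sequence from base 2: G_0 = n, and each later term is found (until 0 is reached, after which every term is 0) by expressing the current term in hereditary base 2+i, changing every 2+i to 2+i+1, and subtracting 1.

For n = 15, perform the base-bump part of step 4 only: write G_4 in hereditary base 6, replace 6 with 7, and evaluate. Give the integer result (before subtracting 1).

6588345

step 0: 15 = 2^(2 + 1) + 2^2 + 2 + 1; sub 3 for 2: 3^(3 + 1) + 3^3 + 3 + 1; = 112; G_1 = 112−1 = 111
step 1: 111 = 3^(3 + 1) + 3^3 + 3; sub 4 for 3: 4^(4 + 1) + 4^4 + 4; = 1284; G_2 = 1284−1 = 1283
step 2: 1283 = 4^(4 + 1) + 4^4 + 3; sub 5 for 4: 5^(5 + 1) + 5^5 + 3; = 18753; G_3 = 18753−1 = 18752
step 3: 18752 = 5^(5 + 1) + 5^5 + 2; sub 6 for 5: 6^(6 + 1) + 6^6 + 2; = 326594; G_4 = 326594−1 = 326593
step 4: 326593 = 6^(6 + 1) + 6^6 + 1; sub 7 for 6: 7^(7 + 1) + 7^7 + 1; = 6588345; G_5 = 6588345−1 = 6588344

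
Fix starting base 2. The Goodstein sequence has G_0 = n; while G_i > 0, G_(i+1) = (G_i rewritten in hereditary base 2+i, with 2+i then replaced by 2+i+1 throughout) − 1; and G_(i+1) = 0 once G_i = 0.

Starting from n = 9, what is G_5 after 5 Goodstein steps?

2471826

G_0=9  [base 2] 2^(2 + 1) + 1  →[2↦3]→  3^(3 + 1) + 1 = 82  −1 ⇒ G_1=81
G_1=81  [base 3] 3^(3 + 1)  →[3↦4]→  4^(4 + 1) = 1024  −1 ⇒ G_2=1023
G_2=1023  [base 4] 3·4^4 + 3·4^3 + 3·4^2 + 3·4 + 3  →[4↦5]→  3·5^5 + 3·5^3 + 3·5^2 + 3·5 + 3 = 9843  −1 ⇒ G_3=9842
G_3=9842  [base 5] 3·5^5 + 3·5^3 + 3·5^2 + 3·5 + 2  →[5↦6]→  3·6^6 + 3·6^3 + 3·6^2 + 3·6 + 2 = 140744  −1 ⇒ G_4=140743
G_4=140743  [base 6] 3·6^6 + 3·6^3 + 3·6^2 + 3·6 + 1  →[6↦7]→  3·7^7 + 3·7^3 + 3·7^2 + 3·7 + 1 = 2471827  −1 ⇒ G_5=2471826
G_5=2471826  [base 7] 3·7^7 + 3·7^3 + 3·7^2 + 3·7  →[7↦8]→  3·8^8 + 3·8^3 + 3·8^2 + 3·8 = 50333400  −1 ⇒ G_6=50333399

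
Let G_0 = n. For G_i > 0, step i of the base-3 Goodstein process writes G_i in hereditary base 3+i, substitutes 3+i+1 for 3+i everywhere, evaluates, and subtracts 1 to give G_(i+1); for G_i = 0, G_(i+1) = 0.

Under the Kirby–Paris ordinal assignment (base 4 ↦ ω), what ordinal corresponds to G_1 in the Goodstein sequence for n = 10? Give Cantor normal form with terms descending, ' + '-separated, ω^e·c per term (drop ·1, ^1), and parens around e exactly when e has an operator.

ω^2

base 3: 10 = 3^2 + 1; at 4: 4^2 + 1 = 17; next = 16
base 4: 16 = 4^2; at 5: 5^2 = 25; next = 24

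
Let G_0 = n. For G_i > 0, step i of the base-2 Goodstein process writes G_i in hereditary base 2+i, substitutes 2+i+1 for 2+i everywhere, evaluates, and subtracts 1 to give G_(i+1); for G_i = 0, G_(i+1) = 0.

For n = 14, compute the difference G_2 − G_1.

1171

base 2: 14 = 2^(2 + 1) + 2^2 + 2; at 3: 3^(3 + 1) + 3^3 + 3 = 111; next = 110
base 3: 110 = 3^(3 + 1) + 3^3 + 2; at 4: 4^(4 + 1) + 4^4 + 2 = 1282; next = 1281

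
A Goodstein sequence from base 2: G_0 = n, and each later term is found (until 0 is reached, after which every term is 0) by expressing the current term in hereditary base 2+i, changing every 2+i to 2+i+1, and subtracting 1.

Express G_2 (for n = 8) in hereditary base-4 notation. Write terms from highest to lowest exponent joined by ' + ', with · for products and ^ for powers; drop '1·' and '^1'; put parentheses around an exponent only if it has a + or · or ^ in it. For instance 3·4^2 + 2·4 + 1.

2·4^4 + 2·4^2 + 2·4 + 1

i=0: 8 = 2^(2 + 1) (b=2); 2→3: 3^(3 + 1) = 81; 81−1 = 80
i=1: 80 = 2·3^3 + 2·3^2 + 2·3 + 2 (b=3); 3→4: 2·4^4 + 2·4^2 + 2·4 + 2 = 554; 554−1 = 553
i=2: 553 = 2·4^4 + 2·4^2 + 2·4 + 1 (b=4); 4→5: 2·5^5 + 2·5^2 + 2·5 + 1 = 6311; 6311−1 = 6310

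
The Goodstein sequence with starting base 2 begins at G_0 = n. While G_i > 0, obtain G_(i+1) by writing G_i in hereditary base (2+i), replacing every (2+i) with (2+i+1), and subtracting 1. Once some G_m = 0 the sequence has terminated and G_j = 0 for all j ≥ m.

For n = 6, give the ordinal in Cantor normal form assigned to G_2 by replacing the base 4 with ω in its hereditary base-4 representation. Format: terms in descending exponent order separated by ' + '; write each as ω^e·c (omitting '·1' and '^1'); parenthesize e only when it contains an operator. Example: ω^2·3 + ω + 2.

6 —HB2→ 2^2 + 2 —bump→ 3^3 + 3 = 30 —(−1)→ 29
29 —HB3→ 3^3 + 2 —bump→ 4^4 + 2 = 258 —(−1)→ 257

ω^ω + 1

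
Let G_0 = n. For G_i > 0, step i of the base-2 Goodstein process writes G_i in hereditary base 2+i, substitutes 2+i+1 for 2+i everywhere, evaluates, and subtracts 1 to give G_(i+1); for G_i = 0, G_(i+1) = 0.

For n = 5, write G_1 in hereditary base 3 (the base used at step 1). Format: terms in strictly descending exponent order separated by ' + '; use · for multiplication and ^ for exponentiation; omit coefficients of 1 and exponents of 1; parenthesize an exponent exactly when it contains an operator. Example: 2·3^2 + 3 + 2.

i=0: 5 = 2^2 + 1 (b=2); 2→3: 3^3 + 1 = 28; 28−1 = 27
i=1: 27 = 3^3 (b=3); 3→4: 4^4 = 256; 256−1 = 255

3^3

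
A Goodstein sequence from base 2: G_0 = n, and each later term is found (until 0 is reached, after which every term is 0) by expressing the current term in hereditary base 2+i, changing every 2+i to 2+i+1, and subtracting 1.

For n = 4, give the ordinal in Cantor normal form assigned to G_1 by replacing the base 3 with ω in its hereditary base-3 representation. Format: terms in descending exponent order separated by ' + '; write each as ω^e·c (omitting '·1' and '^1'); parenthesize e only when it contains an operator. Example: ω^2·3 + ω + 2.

ω^2·2 + ω·2 + 2

i=0: 4 = 2^2 (b=2); 2→3: 3^3 = 27; 27−1 = 26
i=1: 26 = 2·3^2 + 2·3 + 2 (b=3); 3→4: 2·4^2 + 2·4 + 2 = 42; 42−1 = 41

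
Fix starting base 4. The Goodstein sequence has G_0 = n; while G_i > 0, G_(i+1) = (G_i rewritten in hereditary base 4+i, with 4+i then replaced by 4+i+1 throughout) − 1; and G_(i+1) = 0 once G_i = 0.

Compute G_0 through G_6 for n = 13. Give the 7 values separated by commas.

13 —HB4→ 3·4 + 1 —bump→ 3·5 + 1 = 16 —(−1)→ 15
15 —HB5→ 3·5 —bump→ 3·6 = 18 —(−1)→ 17
17 —HB6→ 2·6 + 5 —bump→ 2·7 + 5 = 19 —(−1)→ 18
18 —HB7→ 2·7 + 4 —bump→ 2·8 + 4 = 20 —(−1)→ 19
19 —HB8→ 2·8 + 3 —bump→ 2·9 + 3 = 21 —(−1)→ 20
20 —HB9→ 2·9 + 2 —bump→ 2·10 + 2 = 22 —(−1)→ 21

13, 15, 17, 18, 19, 20, 21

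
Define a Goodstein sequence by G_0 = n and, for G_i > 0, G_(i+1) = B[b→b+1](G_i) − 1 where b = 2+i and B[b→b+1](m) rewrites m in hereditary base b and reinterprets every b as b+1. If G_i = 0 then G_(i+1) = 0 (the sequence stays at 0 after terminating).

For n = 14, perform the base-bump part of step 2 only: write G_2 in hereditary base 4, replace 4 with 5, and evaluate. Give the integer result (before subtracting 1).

G_0=14  [base 2] 2^(2 + 1) + 2^2 + 2  →[2↦3]→  3^(3 + 1) + 3^3 + 3 = 111  −1 ⇒ G_1=110
G_1=110  [base 3] 3^(3 + 1) + 3^3 + 2  →[3↦4]→  4^(4 + 1) + 4^4 + 2 = 1282  −1 ⇒ G_2=1281

18751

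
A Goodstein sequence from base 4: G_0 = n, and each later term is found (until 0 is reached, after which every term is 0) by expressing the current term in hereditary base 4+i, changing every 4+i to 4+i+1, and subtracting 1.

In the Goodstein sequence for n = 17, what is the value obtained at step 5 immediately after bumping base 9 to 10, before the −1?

base 4: 17 = 4^2 + 1; at 5: 5^2 + 1 = 26; next = 25
base 5: 25 = 5^2; at 6: 6^2 = 36; next = 35
base 6: 35 = 5·6 + 5; at 7: 5·7 + 5 = 40; next = 39
base 7: 39 = 5·7 + 4; at 8: 5·8 + 4 = 44; next = 43
base 8: 43 = 5·8 + 3; at 9: 5·9 + 3 = 48; next = 47

52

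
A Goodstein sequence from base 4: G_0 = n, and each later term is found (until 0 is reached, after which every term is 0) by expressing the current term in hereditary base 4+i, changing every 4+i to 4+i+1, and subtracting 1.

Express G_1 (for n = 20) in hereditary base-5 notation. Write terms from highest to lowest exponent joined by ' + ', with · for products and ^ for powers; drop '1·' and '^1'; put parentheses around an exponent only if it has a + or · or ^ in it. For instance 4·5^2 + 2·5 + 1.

5^2 + 4

step 0: 20 = 4^2 + 4; sub 5 for 4: 5^2 + 5; = 30; G_1 = 30−1 = 29
step 1: 29 = 5^2 + 4; sub 6 for 5: 6^2 + 4; = 40; G_2 = 40−1 = 39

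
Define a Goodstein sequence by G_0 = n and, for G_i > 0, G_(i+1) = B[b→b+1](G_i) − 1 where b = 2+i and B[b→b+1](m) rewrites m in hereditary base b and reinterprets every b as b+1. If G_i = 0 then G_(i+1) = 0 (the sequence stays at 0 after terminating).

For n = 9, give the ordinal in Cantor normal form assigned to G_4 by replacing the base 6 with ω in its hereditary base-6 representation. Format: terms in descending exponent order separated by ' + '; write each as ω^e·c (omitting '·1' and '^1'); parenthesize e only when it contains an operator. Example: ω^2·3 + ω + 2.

ω^ω·3 + ω^3·3 + ω^2·3 + ω·3 + 1

(0) 9|_2 = 2^(2 + 1) + 1 ↦ 3^(3 + 1) + 1|_3 = 82 ⇒ 81
(1) 81|_3 = 3^(3 + 1) ↦ 4^(4 + 1)|_4 = 1024 ⇒ 1023
(2) 1023|_4 = 3·4^4 + 3·4^3 + 3·4^2 + 3·4 + 3 ↦ 3·5^5 + 3·5^3 + 3·5^2 + 3·5 + 3|_5 = 9843 ⇒ 9842
(3) 9842|_5 = 3·5^5 + 3·5^3 + 3·5^2 + 3·5 + 2 ↦ 3·6^6 + 3·6^3 + 3·6^2 + 3·6 + 2|_6 = 140744 ⇒ 140743
(4) 140743|_6 = 3·6^6 + 3·6^3 + 3·6^2 + 3·6 + 1 ↦ 3·7^7 + 3·7^3 + 3·7^2 + 3·7 + 1|_7 = 2471827 ⇒ 2471826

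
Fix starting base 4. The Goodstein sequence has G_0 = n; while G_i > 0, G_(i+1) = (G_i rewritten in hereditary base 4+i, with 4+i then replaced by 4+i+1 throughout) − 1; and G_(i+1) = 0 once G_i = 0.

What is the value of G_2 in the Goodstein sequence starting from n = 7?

7

step 0: 7 = 4 + 3; sub 5 for 4: 5 + 3; = 8; G_1 = 8−1 = 7
step 1: 7 = 5 + 2; sub 6 for 5: 6 + 2; = 8; G_2 = 8−1 = 7
step 2: 7 = 6 + 1; sub 7 for 6: 7 + 1; = 8; G_3 = 8−1 = 7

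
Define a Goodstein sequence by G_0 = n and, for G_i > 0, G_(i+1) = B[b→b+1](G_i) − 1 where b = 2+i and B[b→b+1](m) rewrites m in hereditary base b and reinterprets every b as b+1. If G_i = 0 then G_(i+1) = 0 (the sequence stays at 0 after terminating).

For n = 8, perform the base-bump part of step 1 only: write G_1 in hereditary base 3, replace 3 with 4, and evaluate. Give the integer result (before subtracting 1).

[0] 8 ≡ 2^(2 + 1) (base 2). Lift 3: 81. −1: 80.
[1] 80 ≡ 2·3^3 + 2·3^2 + 2·3 + 2 (base 3). Lift 4: 554. −1: 553.

554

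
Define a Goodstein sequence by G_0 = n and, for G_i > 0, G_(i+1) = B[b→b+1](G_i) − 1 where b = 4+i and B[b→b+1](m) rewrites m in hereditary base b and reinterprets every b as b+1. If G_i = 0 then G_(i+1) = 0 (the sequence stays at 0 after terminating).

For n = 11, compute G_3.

14

[0] 11 ≡ 2·4 + 3 (base 4). Lift 5: 13. −1: 12.
[1] 12 ≡ 2·5 + 2 (base 5). Lift 6: 14. −1: 13.
[2] 13 ≡ 2·6 + 1 (base 6). Lift 7: 15. −1: 14.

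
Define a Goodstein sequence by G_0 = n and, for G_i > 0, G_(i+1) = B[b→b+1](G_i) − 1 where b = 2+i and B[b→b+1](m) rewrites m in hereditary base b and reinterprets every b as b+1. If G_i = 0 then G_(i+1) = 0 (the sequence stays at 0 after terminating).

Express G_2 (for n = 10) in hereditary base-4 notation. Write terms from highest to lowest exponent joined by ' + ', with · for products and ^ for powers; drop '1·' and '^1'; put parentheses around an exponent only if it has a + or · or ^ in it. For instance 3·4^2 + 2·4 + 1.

(0) 10|_2 = 2^(2 + 1) + 2 ↦ 3^(3 + 1) + 3|_3 = 84 ⇒ 83
(1) 83|_3 = 3^(3 + 1) + 2 ↦ 4^(4 + 1) + 2|_4 = 1026 ⇒ 1025
(2) 1025|_4 = 4^(4 + 1) + 1 ↦ 5^(5 + 1) + 1|_5 = 15626 ⇒ 15625

4^(4 + 1) + 1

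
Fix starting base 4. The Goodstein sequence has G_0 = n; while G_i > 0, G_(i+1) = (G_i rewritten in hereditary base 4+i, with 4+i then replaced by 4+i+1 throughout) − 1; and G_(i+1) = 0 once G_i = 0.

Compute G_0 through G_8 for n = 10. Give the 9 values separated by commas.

(0) 10|_4 = 2·4 + 2 ↦ 2·5 + 2|_5 = 12 ⇒ 11
(1) 11|_5 = 2·5 + 1 ↦ 2·6 + 1|_6 = 13 ⇒ 12
(2) 12|_6 = 2·6 ↦ 2·7|_7 = 14 ⇒ 13
(3) 13|_7 = 7 + 6 ↦ 8 + 6|_8 = 14 ⇒ 13
(4) 13|_8 = 8 + 5 ↦ 9 + 5|_9 = 14 ⇒ 13
(5) 13|_9 = 9 + 4 ↦ 10 + 4|_10 = 14 ⇒ 13
(6) 13|_10 = 10 + 3 ↦ 11 + 3|_11 = 14 ⇒ 13
(7) 13|_11 = 11 + 2 ↦ 12 + 2|_12 = 14 ⇒ 13

10, 11, 12, 13, 13, 13, 13, 13, 13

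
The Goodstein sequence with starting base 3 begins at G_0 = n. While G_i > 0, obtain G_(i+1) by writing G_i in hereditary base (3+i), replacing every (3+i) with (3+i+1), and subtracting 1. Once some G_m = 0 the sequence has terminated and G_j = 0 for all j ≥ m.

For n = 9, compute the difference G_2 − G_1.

2

step 0: 9 = 3^2; sub 4 for 3: 4^2; = 16; G_1 = 16−1 = 15
step 1: 15 = 3·4 + 3; sub 5 for 4: 3·5 + 3; = 18; G_2 = 18−1 = 17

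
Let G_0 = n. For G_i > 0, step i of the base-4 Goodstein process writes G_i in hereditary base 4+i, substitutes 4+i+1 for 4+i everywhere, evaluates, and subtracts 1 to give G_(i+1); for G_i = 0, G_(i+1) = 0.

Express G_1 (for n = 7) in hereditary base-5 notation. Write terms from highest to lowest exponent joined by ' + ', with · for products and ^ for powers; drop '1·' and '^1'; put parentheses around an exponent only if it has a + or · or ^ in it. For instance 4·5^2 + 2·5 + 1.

i=0: 7 = 4 + 3 (b=4); 4→5: 5 + 3 = 8; 8−1 = 7
i=1: 7 = 5 + 2 (b=5); 5→6: 6 + 2 = 8; 8−1 = 7

5 + 2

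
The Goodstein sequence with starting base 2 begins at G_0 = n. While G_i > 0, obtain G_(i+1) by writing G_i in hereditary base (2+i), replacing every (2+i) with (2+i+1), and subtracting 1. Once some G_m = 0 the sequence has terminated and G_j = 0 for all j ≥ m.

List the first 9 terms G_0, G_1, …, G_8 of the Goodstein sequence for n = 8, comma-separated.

8, 80, 553, 6310, 93395, 1647195, 33554571, 774841151, 20000000211

G_0 = 8. HB_2(8) = 2^(2 + 1). Bump = 81. G_1 = 80.
G_1 = 80. HB_3(80) = 2·3^3 + 2·3^2 + 2·3 + 2. Bump = 554. G_2 = 553.
G_2 = 553. HB_4(553) = 2·4^4 + 2·4^2 + 2·4 + 1. Bump = 6311. G_3 = 6310.
G_3 = 6310. HB_5(6310) = 2·5^5 + 2·5^2 + 2·5. Bump = 93396. G_4 = 93395.
G_4 = 93395. HB_6(93395) = 2·6^6 + 2·6^2 + 6 + 5. Bump = 1647196. G_5 = 1647195.
G_5 = 1647195. HB_7(1647195) = 2·7^7 + 2·7^2 + 7 + 4. Bump = 33554572. G_6 = 33554571.
G_6 = 33554571. HB_8(33554571) = 2·8^8 + 2·8^2 + 8 + 3. Bump = 774841152. G_7 = 774841151.
G_7 = 774841151. HB_9(774841151) = 2·9^9 + 2·9^2 + 9 + 2. Bump = 20000000212. G_8 = 20000000211.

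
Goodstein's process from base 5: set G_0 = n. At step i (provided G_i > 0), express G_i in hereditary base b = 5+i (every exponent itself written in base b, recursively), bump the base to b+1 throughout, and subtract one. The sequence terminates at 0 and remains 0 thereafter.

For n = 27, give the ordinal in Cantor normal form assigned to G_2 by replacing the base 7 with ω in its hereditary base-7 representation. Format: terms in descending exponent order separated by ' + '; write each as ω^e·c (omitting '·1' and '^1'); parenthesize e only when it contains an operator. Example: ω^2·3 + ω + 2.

ω^2

27 —HB5→ 5^2 + 2 —bump→ 6^2 + 2 = 38 —(−1)→ 37
37 —HB6→ 6^2 + 1 —bump→ 7^2 + 1 = 50 —(−1)→ 49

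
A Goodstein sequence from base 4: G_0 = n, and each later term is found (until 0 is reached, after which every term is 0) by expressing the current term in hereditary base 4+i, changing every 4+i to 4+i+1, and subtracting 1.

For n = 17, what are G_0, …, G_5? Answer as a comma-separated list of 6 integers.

17, 25, 35, 39, 43, 47

[0] 17 ≡ 4^2 + 1 (base 4). Lift 5: 26. −1: 25.
[1] 25 ≡ 5^2 (base 5). Lift 6: 36. −1: 35.
[2] 35 ≡ 5·6 + 5 (base 6). Lift 7: 40. −1: 39.
[3] 39 ≡ 5·7 + 4 (base 7). Lift 8: 44. −1: 43.
[4] 43 ≡ 5·8 + 3 (base 8). Lift 9: 48. −1: 47.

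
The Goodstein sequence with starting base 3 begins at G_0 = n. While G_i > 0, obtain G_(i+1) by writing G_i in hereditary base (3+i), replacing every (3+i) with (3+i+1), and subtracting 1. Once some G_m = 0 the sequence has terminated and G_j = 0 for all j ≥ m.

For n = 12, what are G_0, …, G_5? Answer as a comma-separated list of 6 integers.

[0] 12 ≡ 3^2 + 3 (base 3). Lift 4: 20. −1: 19.
[1] 19 ≡ 4^2 + 3 (base 4). Lift 5: 28. −1: 27.
[2] 27 ≡ 5^2 + 2 (base 5). Lift 6: 38. −1: 37.
[3] 37 ≡ 6^2 + 1 (base 6). Lift 7: 50. −1: 49.
[4] 49 ≡ 7^2 (base 7). Lift 8: 64. −1: 63.

12, 19, 27, 37, 49, 63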